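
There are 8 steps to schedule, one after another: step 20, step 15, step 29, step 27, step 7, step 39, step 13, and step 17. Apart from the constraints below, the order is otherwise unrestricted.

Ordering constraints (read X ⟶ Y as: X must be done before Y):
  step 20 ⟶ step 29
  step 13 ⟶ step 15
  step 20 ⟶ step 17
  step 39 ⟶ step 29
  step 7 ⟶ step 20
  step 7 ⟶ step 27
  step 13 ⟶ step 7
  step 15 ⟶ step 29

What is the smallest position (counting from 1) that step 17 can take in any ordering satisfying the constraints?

4

The steps that are forced before step 17, directly or transitively, are step 20, step 7, step 13. That's 3 steps.
So at minimum 3 steps come before step 17, putting step 17 no earlier than position 4. That position is achievable by scheduling exactly those predecessors first.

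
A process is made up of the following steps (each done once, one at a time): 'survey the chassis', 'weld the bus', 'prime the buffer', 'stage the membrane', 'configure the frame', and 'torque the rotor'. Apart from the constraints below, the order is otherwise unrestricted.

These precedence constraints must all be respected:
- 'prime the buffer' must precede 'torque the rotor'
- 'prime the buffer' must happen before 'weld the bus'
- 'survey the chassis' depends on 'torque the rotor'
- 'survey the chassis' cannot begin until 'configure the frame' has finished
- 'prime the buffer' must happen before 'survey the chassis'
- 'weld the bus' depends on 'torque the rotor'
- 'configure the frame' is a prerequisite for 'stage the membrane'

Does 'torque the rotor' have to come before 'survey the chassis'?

Yes

Following the dependencies: 'torque the rotor' → 'survey the chassis'.
So 'torque the rotor' must precede 'survey the chassis' in any valid ordering.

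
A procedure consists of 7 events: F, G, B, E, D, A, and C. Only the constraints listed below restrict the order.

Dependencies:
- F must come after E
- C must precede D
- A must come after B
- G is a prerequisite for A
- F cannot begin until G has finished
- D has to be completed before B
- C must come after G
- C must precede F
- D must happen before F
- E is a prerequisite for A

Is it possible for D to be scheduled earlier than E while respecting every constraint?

Yes

Nothing in the constraints forces E before D — there is no chain from E to D.
So a valid ordering placing D earlier than E exists.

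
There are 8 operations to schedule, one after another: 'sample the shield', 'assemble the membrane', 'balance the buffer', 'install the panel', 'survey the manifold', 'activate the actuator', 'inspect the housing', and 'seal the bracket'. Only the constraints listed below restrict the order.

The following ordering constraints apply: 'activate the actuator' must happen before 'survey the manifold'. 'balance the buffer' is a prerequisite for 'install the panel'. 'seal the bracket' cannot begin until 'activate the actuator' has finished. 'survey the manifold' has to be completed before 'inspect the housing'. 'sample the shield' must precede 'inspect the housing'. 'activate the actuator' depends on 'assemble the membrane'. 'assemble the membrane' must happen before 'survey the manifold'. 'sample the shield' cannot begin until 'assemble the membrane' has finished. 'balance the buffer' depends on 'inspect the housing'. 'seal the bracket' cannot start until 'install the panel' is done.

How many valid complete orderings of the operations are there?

3

Only 'assemble the membrane' has no prerequisites, so it must go first.
Systematically extending each partial ordering one operation at a time and counting, there are 3 complete orderings.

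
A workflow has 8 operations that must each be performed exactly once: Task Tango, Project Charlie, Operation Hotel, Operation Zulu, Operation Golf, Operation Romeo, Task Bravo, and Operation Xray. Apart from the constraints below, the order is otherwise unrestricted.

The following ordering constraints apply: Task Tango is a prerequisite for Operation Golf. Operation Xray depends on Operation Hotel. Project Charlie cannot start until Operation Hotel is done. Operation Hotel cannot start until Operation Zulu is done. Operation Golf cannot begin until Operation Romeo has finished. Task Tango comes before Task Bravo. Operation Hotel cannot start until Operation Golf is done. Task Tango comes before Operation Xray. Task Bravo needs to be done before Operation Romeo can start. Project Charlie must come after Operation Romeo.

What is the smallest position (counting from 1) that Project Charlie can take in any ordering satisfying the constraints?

7

The operations that are forced before Project Charlie, directly or transitively, are Task Tango, Operation Hotel, Operation Zulu, Operation Golf, Operation Romeo, Task Bravo. That's 6 operations.
So at minimum 6 operations come before Project Charlie, putting Project Charlie no earlier than position 7. That position is achievable by scheduling exactly those predecessors first.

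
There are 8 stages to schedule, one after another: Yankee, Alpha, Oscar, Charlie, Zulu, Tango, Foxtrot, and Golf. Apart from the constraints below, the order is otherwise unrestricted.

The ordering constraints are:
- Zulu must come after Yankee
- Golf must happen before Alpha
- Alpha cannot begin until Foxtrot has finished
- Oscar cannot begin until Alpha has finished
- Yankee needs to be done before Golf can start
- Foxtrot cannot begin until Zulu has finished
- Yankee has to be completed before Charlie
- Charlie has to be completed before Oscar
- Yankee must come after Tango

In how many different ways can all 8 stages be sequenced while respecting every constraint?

Tango is the only stage with nothing required before it, so every ordering starts there.
Counting all ways to extend the partial order to a total order gives 15.

15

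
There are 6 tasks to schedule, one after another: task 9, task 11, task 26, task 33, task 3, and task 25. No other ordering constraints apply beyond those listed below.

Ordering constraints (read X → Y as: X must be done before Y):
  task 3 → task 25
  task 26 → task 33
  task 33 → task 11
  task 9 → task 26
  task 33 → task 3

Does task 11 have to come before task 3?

No

No chain of constraints connects task 11 to task 3 in either direction.
A valid ordering placing task 3 before task 11 exists, so the answer is no.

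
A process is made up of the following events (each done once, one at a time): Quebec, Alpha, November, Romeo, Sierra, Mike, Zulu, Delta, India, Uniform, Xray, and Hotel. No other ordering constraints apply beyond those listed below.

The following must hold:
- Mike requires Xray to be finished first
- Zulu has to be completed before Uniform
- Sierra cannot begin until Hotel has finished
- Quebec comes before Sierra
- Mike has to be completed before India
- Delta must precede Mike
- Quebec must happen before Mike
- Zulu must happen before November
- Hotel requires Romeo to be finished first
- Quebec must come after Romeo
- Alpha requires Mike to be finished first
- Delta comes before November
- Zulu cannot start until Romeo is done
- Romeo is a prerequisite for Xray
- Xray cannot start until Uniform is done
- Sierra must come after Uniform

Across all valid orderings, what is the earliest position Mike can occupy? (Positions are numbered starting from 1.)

7

Every event that must precede Mike has to come before it. Tracing all chains that end at Mike, those events are: Quebec, Romeo, Zulu, Delta, Uniform, Xray — 6 in total.
With 6 mandatory predecessors, the earliest Mike can sit is position 6+1 = 7, and placing just those 6 first achieves it.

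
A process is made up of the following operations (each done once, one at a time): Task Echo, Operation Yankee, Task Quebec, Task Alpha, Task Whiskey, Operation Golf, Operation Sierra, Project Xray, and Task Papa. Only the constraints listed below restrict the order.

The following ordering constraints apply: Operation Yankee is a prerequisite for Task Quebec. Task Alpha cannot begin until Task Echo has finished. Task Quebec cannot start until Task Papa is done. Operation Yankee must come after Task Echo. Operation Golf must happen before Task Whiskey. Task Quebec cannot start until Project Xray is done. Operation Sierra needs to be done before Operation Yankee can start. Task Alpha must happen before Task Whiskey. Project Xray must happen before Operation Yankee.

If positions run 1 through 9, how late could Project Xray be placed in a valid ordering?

Every operation that must follow Project Xray has to come after it. Tracing all chains starting from Project Xray, those operations are: Operation Yankee, Task Quebec — 2 in total.
So at least 2 operations follow Project Xray, putting Project Xray no later than position 7. That position is achievable by scheduling everything else first.

7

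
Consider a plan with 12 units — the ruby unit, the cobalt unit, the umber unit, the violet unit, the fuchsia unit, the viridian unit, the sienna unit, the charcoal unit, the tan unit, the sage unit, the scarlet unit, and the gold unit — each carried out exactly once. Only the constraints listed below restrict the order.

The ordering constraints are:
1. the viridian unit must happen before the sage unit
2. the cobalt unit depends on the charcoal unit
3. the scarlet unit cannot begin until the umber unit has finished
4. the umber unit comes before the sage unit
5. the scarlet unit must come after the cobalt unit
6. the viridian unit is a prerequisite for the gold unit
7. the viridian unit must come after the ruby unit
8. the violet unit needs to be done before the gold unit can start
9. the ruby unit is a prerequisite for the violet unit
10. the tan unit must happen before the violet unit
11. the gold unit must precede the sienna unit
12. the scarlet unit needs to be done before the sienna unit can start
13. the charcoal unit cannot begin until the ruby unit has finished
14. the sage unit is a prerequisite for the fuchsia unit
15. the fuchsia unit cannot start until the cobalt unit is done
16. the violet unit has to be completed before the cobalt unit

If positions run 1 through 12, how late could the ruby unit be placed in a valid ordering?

3

Following every chain forward from the ruby unit, the units that must come later are the cobalt unit, the violet unit, the fuchsia unit, the viridian unit, the sienna unit, the charcoal unit, the sage unit, the scarlet unit, the gold unit — 9 of them.
So at least 9 units follow the ruby unit, putting the ruby unit no later than position 3. That position is achievable by scheduling everything else first.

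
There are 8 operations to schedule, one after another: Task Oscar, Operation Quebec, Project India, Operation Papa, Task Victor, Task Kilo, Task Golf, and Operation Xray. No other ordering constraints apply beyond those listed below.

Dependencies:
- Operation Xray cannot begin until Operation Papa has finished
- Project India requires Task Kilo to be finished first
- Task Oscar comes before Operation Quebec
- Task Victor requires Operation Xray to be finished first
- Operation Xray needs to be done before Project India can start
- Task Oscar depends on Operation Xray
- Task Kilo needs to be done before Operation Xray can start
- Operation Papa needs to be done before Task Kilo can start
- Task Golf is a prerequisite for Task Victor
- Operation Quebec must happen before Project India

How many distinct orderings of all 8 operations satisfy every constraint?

22

2 operations have no prerequisites (Operation Papa, Task Golf), so any of them could come first.
Enumerating by repeatedly choosing an available operation (one whose prerequisites are all placed) gives 22 distinct complete orderings.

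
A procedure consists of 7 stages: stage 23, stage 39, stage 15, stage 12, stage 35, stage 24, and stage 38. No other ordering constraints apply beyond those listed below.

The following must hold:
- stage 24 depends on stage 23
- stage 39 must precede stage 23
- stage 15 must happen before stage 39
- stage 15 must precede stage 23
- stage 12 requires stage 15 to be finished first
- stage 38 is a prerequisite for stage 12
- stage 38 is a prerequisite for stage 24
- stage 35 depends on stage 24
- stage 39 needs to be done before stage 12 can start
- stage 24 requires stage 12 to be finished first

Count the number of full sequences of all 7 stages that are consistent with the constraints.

7

2 stages have no prerequisites (stage 15, stage 38), so any of them could come first.
Systematically extending each partial ordering one stage at a time and counting, there are 7 complete orderings.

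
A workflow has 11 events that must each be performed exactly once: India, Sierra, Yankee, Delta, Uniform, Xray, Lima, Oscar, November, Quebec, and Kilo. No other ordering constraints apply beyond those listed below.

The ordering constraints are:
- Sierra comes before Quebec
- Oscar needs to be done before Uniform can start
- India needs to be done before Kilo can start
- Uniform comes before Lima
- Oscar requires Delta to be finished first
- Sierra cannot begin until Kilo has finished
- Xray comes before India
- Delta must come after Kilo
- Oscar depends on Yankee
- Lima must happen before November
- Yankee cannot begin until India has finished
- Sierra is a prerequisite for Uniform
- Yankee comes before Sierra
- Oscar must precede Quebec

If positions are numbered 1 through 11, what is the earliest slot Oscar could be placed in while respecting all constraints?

Working backwards through the constraints from Oscar, its full set of required predecessors is India, Yankee, Delta, Xray, Kilo — 5 of them.
With 5 mandatory predecessors, the earliest Oscar can sit is position 5+1 = 6, and placing just those 5 first achieves it.

6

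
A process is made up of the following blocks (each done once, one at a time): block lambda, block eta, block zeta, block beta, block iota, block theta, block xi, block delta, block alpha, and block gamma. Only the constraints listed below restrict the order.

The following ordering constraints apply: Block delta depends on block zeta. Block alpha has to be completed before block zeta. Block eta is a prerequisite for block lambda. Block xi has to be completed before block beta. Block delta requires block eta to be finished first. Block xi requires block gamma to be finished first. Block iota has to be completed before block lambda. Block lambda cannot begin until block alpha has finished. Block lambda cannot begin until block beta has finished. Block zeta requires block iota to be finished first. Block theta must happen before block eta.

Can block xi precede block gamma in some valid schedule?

The constraints give a chain block gamma → block xi, which forces block gamma before block xi.
Hence block xi can never be scheduled before block gamma.

No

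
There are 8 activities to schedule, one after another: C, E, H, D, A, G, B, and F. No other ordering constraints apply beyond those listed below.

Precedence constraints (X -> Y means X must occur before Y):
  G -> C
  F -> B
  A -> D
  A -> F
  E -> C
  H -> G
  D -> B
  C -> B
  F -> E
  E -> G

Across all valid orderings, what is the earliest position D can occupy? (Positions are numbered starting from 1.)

2

Working backwards through the constraints from D, its only required predecessor is A.
With 1 mandatory predecessor, the earliest D can sit is position 1+1 = 2, and placing just that one first achieves it.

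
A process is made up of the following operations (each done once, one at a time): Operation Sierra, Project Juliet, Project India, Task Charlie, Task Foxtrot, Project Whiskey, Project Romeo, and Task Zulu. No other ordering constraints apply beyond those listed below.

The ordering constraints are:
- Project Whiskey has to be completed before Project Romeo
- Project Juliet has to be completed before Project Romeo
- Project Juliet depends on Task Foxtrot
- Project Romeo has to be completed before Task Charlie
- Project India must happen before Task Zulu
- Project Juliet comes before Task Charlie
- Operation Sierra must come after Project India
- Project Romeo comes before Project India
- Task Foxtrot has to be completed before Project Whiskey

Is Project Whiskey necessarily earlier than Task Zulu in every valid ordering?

There is a constraint chain Project Whiskey → Project Romeo → Project India → Task Zulu.
That forces Project Whiskey before Task Zulu in every valid schedule.

Yes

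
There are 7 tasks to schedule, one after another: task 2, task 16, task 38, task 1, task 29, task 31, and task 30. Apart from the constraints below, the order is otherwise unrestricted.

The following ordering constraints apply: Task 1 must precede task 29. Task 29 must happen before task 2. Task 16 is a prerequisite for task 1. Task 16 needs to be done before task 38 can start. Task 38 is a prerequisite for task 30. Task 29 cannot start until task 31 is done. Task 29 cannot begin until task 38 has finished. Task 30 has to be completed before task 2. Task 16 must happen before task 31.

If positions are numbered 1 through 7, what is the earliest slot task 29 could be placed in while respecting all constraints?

5

Working backwards through the constraints from task 29, its full set of required predecessors is task 16, task 38, task 1, task 31 — 4 of them.
So at minimum 4 tasks come before task 29, putting task 29 no earlier than position 5. That position is achievable by scheduling exactly those predecessors first.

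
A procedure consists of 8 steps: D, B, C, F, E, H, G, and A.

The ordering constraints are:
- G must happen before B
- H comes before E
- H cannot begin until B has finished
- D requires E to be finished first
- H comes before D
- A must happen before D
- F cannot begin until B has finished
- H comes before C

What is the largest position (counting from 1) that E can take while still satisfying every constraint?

7

Following the constraints forward from E, its only required successor is D.
So at least 1 step follows E, putting E no later than position 7. That position is achievable by scheduling everything else first.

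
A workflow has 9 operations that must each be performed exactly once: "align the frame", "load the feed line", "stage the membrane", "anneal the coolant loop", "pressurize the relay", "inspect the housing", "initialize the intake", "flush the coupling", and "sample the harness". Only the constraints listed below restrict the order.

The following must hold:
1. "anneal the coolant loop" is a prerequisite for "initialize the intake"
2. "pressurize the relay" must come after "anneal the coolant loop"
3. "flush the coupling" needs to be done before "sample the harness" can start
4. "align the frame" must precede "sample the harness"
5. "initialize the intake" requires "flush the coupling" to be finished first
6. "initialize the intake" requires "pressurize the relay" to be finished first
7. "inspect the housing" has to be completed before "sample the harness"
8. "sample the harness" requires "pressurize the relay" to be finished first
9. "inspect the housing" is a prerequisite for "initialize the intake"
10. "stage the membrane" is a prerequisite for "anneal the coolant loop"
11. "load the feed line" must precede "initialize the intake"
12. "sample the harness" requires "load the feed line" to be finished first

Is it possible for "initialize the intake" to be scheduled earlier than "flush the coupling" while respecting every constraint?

No

Following "flush the coupling" → "initialize the intake", "flush the coupling" must precede "initialize the intake" in every valid ordering.
So no valid ordering can have "initialize the intake" before "flush the coupling".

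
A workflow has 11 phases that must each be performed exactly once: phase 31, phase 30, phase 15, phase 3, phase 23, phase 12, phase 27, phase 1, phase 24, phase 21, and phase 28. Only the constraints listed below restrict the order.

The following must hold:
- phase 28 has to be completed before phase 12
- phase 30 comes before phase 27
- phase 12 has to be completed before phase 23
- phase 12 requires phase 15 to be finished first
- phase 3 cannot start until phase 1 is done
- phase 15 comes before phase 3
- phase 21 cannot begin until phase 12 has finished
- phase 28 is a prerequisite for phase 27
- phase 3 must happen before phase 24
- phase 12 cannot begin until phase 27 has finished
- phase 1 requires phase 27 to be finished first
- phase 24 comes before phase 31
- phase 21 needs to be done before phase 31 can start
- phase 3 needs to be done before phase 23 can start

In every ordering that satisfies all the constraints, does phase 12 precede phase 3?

No chain of constraints connects phase 12 to phase 3 in either direction.
A valid ordering placing phase 3 before phase 12 exists, so the answer is no.

No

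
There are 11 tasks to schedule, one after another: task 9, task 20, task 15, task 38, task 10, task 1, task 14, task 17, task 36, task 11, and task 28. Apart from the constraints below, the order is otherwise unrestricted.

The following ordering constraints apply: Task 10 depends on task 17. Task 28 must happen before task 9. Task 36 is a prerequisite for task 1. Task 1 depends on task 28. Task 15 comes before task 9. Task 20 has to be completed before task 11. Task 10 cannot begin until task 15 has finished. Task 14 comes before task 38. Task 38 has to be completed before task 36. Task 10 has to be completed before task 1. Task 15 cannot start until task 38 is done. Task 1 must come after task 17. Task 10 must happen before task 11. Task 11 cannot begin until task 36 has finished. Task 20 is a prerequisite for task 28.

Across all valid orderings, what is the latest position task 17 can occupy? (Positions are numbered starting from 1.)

The tasks that are forced after task 17, directly or by a chain of constraints, are task 10, task 1, task 11. That's 3 tasks.
With 3 mandatory successors out of 11 tasks total, the latest slot for task 17 is 11−3 = 8, and it's reachable by doing all non-successors before task 17.

8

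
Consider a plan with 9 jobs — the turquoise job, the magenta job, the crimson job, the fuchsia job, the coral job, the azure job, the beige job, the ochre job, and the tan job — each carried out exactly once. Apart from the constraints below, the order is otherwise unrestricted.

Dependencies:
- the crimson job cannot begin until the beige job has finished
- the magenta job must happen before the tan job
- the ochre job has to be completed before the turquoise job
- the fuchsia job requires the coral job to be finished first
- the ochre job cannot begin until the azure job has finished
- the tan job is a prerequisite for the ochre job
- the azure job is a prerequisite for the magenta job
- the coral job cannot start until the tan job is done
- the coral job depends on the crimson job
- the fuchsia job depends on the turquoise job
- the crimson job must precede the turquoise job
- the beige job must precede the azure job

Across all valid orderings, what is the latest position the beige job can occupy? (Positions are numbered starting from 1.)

1

Following every chain forward from the beige job, the jobs that must come later are the turquoise job, the magenta job, the crimson job, the fuchsia job, the coral job, the azure job, the ochre job, the tan job — 8 of them.
With 8 mandatory successors out of 9 jobs total, the latest slot for the beige job is 9−8 = 1, and it's reachable by doing all non-successors before the beige job.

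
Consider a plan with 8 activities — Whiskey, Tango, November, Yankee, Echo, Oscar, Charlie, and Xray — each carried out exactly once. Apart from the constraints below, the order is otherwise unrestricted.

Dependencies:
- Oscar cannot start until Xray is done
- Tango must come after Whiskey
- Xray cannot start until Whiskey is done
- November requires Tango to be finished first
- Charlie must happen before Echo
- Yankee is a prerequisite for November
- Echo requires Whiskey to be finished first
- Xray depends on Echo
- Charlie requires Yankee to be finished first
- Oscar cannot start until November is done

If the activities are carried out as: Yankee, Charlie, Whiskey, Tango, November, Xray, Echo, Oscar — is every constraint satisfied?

No

In the proposed order, Xray appears before Echo.
That contradicts the constraint that Echo must precede Xray.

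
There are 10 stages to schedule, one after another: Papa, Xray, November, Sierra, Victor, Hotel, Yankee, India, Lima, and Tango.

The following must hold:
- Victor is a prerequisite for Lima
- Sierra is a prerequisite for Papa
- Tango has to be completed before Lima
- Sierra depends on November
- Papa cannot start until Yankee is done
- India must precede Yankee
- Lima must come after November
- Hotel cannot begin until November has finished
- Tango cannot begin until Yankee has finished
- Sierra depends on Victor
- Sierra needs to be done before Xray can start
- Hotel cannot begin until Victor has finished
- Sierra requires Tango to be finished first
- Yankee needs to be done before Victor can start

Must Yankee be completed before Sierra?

There is a constraint chain Yankee → Tango → Sierra.
Hence Yankee necessarily comes before Sierra.

Yes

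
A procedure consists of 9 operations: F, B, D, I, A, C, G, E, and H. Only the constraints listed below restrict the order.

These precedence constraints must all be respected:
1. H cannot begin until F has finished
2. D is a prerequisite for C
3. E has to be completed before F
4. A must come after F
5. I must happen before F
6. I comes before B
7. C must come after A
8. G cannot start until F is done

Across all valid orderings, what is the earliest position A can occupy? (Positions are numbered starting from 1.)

4

Working backwards through the constraints from A, its full set of required predecessors is F, I, E — 3 of them.
So at minimum 3 operations come before A, putting A no earlier than position 4. That position is achievable by scheduling exactly those predecessors first.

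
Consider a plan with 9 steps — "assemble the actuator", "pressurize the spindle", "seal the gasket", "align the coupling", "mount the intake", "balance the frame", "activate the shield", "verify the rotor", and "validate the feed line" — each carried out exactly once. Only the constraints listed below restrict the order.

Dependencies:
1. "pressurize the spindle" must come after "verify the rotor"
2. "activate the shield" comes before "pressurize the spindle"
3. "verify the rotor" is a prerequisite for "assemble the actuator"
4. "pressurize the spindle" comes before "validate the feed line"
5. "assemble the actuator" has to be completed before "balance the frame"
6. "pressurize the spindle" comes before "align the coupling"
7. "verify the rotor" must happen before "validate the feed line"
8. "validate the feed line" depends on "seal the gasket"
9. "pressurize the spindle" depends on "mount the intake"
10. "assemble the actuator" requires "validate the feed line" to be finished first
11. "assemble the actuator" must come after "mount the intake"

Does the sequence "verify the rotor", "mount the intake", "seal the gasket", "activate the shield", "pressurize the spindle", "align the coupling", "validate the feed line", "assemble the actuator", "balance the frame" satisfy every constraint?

Going through the constraints one by one, each required predecessor appears earlier in the sequence than its dependent — e.g. "verify the rotor" (position 1) is before "assemble the actuator" (position 8), as required.

Yes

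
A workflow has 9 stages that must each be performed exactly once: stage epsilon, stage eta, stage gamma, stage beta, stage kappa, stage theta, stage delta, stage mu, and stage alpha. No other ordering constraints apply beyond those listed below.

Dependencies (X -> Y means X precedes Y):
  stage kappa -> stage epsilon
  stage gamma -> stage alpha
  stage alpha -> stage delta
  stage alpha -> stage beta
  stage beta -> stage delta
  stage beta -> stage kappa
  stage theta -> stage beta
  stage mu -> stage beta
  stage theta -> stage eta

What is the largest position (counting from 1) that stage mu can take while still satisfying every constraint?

5

Following every chain forward from stage mu, the stages that must come later are stage epsilon, stage beta, stage kappa, stage delta — 4 of them.
So at least 4 stages follow stage mu, putting stage mu no later than position 5. That position is achievable by scheduling everything else first.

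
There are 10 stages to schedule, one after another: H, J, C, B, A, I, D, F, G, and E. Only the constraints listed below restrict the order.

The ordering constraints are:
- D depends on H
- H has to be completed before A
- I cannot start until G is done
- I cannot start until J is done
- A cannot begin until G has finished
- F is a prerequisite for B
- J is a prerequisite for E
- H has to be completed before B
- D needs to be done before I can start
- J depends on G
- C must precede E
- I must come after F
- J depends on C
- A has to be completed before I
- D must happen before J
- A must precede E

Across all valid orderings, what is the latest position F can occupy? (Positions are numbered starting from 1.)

8

Following every chain forward from F, the stages that must come later are B, I — 2 of them.
So at least 2 stages follow F, putting F no later than position 8. That position is achievable by scheduling everything else first.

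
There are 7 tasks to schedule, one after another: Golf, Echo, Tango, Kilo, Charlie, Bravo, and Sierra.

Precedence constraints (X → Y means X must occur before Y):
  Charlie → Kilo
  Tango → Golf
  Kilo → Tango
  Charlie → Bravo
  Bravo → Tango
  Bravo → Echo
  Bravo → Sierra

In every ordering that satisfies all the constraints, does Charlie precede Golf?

Yes

There is a constraint chain Charlie → Kilo → Tango → Golf.
Hence Charlie necessarily comes before Golf.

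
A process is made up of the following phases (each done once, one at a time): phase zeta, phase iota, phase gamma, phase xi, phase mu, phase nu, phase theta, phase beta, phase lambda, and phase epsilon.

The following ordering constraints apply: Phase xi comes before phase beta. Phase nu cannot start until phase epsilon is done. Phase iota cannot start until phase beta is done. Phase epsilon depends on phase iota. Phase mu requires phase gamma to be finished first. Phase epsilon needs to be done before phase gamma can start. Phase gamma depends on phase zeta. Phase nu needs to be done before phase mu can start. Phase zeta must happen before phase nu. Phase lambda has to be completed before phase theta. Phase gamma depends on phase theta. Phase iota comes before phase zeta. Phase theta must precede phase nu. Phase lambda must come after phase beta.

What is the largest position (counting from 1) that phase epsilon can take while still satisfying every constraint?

The phases that are forced after phase epsilon, directly or by a chain of constraints, are phase gamma, phase mu, phase nu. That's 3 phases.
So at least 3 phases follow phase epsilon, putting phase epsilon no later than position 7. That position is achievable by scheduling everything else first.

7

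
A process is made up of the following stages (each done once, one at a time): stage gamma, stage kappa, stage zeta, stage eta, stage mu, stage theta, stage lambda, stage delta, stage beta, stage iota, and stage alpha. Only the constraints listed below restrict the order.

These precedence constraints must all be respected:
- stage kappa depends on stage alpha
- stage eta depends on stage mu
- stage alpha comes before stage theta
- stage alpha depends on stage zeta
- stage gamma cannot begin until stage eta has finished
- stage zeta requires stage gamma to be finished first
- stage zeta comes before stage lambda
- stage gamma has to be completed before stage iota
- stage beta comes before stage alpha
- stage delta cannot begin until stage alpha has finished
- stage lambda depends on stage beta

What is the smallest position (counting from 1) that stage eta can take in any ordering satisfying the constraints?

The only stage forced before stage eta (directly or transitively) is stage mu.
So at minimum 1 stage comes before stage eta, putting stage eta no earlier than position 2. That position is achievable by scheduling exactly that predecessor first.

2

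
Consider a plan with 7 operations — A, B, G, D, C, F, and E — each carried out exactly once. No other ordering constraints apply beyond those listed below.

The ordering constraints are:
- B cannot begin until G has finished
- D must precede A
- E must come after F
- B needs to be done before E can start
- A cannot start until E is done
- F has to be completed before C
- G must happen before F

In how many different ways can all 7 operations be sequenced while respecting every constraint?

40

The operations with no prerequisites are G, D; any of them can be placed first.
Enumerating by repeatedly choosing an available operation (one whose prerequisites are all placed) gives 40 distinct complete orderings.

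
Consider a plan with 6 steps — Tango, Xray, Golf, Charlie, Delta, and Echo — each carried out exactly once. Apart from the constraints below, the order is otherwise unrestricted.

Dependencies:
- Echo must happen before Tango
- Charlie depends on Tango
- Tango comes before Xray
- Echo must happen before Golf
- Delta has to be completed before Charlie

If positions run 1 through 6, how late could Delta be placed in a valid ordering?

5

Following the constraints forward from Delta, its only required successor is Charlie.
With 1 mandatory successor out of 6 steps total, the latest slot for Delta is 6−1 = 5, and it's reachable by doing all non-successors before Delta.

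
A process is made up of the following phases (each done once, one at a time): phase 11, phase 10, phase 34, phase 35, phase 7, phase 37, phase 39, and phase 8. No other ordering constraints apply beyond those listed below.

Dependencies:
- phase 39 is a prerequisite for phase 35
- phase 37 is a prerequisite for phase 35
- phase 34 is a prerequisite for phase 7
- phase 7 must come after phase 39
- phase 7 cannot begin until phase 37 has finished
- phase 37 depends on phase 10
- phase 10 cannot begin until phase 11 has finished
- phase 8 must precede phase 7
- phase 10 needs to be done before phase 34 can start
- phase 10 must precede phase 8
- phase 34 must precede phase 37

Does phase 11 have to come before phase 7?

Yes

Tracing the constraints gives a chain: phase 11 → phase 10 → phase 34 → phase 7.
Hence phase 11 necessarily comes before phase 7.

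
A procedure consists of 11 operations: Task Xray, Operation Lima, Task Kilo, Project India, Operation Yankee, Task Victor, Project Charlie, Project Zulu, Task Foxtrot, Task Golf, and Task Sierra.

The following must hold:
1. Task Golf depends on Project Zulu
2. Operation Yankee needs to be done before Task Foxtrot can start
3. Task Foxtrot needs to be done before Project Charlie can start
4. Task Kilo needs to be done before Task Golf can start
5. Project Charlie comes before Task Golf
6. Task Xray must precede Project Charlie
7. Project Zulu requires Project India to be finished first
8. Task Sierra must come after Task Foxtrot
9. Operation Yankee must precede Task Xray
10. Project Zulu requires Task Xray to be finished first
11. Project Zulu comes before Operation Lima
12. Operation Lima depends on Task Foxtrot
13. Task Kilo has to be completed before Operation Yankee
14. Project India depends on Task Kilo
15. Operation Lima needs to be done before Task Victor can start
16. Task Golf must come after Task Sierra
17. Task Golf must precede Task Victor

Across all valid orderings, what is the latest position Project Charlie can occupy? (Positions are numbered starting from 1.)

9

Every operation that must follow Project Charlie has to come after it. Tracing all chains starting from Project Charlie, those operations are: Task Victor, Task Golf — 2 in total.
So at least 2 operations follow Project Charlie, putting Project Charlie no later than position 9. That position is achievable by scheduling everything else first.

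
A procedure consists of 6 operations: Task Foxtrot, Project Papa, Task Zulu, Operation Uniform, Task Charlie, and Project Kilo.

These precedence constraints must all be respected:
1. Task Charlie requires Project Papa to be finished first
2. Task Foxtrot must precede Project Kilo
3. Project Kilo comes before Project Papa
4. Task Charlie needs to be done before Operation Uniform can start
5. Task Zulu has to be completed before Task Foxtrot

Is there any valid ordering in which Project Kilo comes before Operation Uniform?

Every valid ordering already has Project Kilo before Operation Uniform (the constraints require it), so in particular at least one does.

Yes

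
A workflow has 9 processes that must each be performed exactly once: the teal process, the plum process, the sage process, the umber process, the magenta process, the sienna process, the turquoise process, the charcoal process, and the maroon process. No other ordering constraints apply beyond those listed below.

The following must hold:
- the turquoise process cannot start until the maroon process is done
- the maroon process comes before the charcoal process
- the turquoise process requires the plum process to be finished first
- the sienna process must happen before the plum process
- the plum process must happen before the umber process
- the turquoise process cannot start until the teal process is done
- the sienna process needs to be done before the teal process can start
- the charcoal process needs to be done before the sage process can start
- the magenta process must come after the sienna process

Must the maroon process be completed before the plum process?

Nothing in the constraints links the maroon process and the plum process; they are unordered relative to each other.
So the maroon process can come before the plum process or after — it is not forced.

No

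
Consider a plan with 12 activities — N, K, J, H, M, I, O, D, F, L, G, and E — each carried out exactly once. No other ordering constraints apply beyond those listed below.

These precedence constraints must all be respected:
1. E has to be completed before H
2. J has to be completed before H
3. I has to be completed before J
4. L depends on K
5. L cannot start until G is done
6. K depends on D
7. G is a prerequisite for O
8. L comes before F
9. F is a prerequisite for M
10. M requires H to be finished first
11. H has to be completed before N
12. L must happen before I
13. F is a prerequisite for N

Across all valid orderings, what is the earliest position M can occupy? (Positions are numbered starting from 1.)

Every activity that must precede M has to come before it. Tracing all chains that end at M, those activities are: K, J, H, I, D, F, L, G, E — 9 in total.
With 9 mandatory predecessors, the earliest M can sit is position 9+1 = 10, and placing just those 9 first achieves it.

10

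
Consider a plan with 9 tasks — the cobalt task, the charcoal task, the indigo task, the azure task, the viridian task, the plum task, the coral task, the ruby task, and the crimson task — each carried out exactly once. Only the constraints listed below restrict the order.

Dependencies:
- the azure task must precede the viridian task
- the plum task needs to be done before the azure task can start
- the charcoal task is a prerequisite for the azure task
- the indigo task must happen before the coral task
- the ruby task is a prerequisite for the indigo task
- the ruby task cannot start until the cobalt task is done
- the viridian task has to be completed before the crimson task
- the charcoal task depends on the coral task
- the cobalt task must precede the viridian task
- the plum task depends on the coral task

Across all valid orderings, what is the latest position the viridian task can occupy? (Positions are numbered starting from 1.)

Following the constraints forward from the viridian task, its only required successor is the crimson task.
With 1 mandatory successor out of 9 tasks total, the latest slot for the viridian task is 9−1 = 8, and it's reachable by doing all non-successors before the viridian task.

8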